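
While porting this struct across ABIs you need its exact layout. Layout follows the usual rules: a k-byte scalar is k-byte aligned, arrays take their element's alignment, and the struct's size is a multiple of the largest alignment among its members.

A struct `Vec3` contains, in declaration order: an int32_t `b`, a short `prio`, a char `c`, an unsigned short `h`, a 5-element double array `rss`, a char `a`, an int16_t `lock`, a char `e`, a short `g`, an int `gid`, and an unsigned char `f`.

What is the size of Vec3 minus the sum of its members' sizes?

0..4  b  (4B, 4-aligned)
4..6  prio  (2B, 2-aligned)
6..7  c  (1B, 1-aligned)
7..8  -- padding (1B)
8..10  h  (2B, 2-aligned)
10..16  -- padding (6B)
16..56  rss  (40B, 8-aligned)
56..57  a  (1B, 1-aligned)
57..58  -- padding (1B)
58..60  lock  (2B, 2-aligned)
60..61  e  (1B, 1-aligned)
61..62  -- padding (1B)
62..64  g  (2B, 2-aligned)
64..68  gid  (4B, 4-aligned)
68..69  f  (1B, 1-aligned)
69..72  -- tail padding (3B)
sizeof = 72, alignof = 8
data bytes 60, size 72 → padding 12

12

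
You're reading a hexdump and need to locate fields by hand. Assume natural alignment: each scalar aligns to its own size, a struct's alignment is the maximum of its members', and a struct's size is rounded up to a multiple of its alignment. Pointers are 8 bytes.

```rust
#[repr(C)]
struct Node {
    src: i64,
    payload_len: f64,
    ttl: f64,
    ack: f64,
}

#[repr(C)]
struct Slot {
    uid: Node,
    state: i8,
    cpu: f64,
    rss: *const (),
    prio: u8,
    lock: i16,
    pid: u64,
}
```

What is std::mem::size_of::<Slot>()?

72 bytes

Node: 0..8  src  (8B, 8-aligned); 8..16  payload_len  (8B, 8-aligned); 16..24  ttl  (8B, 8-aligned); 24..32  ack  (8B, 8-aligned); sizeof = 32, alignof = 8
0..32  uid  (32B, 8-aligned)
32..33  state  (1B, 1-aligned)
33..40  -- padding (7B)
40..48  cpu  (8B, 8-aligned)
48..56  rss  (8B, 8-aligned)
56..57  prio  (1B, 1-aligned)
57..58  -- padding (1B)
58..60  lock  (2B, 2-aligned)
60..64  -- padding (4B)
64..72  pid  (8B, 8-aligned)
sizeof = 72, alignof = 8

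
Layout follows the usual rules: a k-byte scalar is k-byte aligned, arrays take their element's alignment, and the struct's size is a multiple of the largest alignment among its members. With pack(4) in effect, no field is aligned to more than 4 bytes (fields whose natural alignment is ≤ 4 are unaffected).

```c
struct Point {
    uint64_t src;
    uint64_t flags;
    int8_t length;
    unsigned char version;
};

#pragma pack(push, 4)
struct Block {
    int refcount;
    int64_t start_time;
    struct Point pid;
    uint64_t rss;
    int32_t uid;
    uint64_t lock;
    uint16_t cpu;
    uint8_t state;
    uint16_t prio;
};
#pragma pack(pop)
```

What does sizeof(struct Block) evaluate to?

64

Point: src at 0 (size 8, align 8) → ends 8; flags at 8 (size 8, align 8) → ends 16; length at 16 (size 1, align 1) → ends 17; version at 17 (size 1, align 1) → ends 18; tail pad 6 to reach multiple of 8; total 24 bytes, alignment 8
refcount at 0 (size 4, align 4) → ends 4
start_time at 4 (size 8, align 4) → ends 12
pid at 12 (size 24, align 4) → ends 36
rss at 36 (size 8, align 4) → ends 44
uid at 44 (size 4, align 4) → ends 48
lock at 48 (size 8, align 4) → ends 56
cpu at 56 (size 2, align 2) → ends 58
state at 58 (size 1, align 1) → ends 59
pad 1 to align 2 for prio
prio at 60 (size 2, align 2) → ends 62
tail pad 2 to reach multiple of 4
total 64 bytes, alignment 4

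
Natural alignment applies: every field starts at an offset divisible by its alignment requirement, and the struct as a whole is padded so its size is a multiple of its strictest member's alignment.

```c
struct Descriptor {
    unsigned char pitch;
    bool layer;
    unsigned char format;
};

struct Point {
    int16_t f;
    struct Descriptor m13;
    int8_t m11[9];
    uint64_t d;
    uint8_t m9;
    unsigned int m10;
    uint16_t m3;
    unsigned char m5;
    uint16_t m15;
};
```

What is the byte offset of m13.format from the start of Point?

Descriptor: 0..1  pitch  (1B, 1-aligned); 1..2  layer  (1B, 1-aligned); 2..3  format  (1B, 1-aligned); sizeof = 3, alignof = 1
0..2  f  (2B, 2-aligned)
2..5  m13  (3B, 1-aligned)
within Descriptor: format at 2
2 + 2 = 4

4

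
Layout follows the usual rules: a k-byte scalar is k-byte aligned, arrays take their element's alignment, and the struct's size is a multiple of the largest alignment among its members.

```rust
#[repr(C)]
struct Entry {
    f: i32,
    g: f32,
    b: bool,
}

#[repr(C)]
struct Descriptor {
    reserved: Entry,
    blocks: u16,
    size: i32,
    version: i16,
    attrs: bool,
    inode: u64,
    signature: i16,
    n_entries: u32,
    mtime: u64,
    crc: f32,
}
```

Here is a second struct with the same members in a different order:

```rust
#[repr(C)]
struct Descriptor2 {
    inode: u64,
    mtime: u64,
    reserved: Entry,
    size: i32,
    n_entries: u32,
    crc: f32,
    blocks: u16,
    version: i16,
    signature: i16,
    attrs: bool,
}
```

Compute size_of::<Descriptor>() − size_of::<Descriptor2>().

8

Entry: f at 0 (size 4, align 4) → ends 4; g at 4 (size 4, align 4) → ends 8; b at 8 (size 1, align 1) → ends 9; tail pad 3 to reach multiple of 4; total 12 bytes, alignment 4
reserved at 0 (size 12, align 4) → ends 12
blocks at 12 (size 2, align 2) → ends 14
pad 2 to align 4 for size
size at 16 (size 4, align 4) → ends 20
version at 20 (size 2, align 2) → ends 22
attrs at 22 (size 1, align 1) → ends 23
pad 1 to align 8 for inode
inode at 24 (size 8, align 8) → ends 32
signature at 32 (size 2, align 2) → ends 34
pad 2 to align 4 for n_entries
n_entries at 36 (size 4, align 4) → ends 40
mtime at 40 (size 8, align 8) → ends 48
crc at 48 (size 4, align 4) → ends 52
tail pad 4 to reach multiple of 8
total 56 bytes, alignment 8
— Descriptor2 —
inode at 0 (size 8, align 8) → ends 8
mtime at 8 (size 8, align 8) → ends 16
reserved at 16 (size 12, align 4) → ends 28
size at 28 (size 4, align 4) → ends 32
n_entries at 32 (size 4, align 4) → ends 36
crc at 36 (size 4, align 4) → ends 40
blocks at 40 (size 2, align 2) → ends 42
version at 42 (size 2, align 2) → ends 44
signature at 44 (size 2, align 2) → ends 46
attrs at 46 (size 1, align 1) → ends 47
tail pad 1 to reach multiple of 8
total 48 bytes, alignment 8
56 − 48 = 8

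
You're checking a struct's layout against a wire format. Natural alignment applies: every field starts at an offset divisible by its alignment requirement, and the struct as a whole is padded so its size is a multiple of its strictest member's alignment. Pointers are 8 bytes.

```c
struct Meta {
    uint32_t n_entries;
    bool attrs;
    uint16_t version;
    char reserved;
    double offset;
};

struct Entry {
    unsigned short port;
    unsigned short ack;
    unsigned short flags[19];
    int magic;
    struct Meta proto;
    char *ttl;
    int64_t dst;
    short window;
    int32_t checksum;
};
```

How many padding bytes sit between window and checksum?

Meta: 0..4  n_entries  (4B, 4-aligned); 4..5  attrs  (1B, 1-aligned); 5..6  -- padding (1B); 6..8  version  (2B, 2-aligned); 8..9  reserved  (1B, 1-aligned); 9..16  -- padding (7B); 16..24  offset  (8B, 8-aligned); sizeof = 24, alignof = 8
0..2  port  (2B, 2-aligned)
2..4  ack  (2B, 2-aligned)
4..42  flags  (38B, 2-aligned)
42..44  -- padding (2B)
44..48  magic  (4B, 4-aligned)
48..72  proto  (24B, 8-aligned)
72..80  ttl  (8B, 8-aligned)
80..88  dst  (8B, 8-aligned)
88..90  window  (2B, 2-aligned)
90..92  -- padding (2B)
92..96  checksum  (4B, 4-aligned)

2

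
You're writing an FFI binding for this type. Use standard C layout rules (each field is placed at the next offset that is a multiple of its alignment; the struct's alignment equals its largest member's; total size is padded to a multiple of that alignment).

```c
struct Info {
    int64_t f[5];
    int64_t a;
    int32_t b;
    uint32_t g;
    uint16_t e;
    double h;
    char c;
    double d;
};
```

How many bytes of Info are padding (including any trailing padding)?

@0: f [40B, align 8] → 40
@40: a [8B, align 8] → 48
@48: b [4B, align 4] → 52
@52: g [4B, align 4] → 56
@56: e [2B, align 2] → 58
+6 pad (align 8)
@64: h [8B, align 8] → 72
@72: c [1B, align 1] → 73
+7 pad (align 8)
@80: d [8B, align 8] → 88
size 88, align 8
data bytes 75, size 88 → padding 13

13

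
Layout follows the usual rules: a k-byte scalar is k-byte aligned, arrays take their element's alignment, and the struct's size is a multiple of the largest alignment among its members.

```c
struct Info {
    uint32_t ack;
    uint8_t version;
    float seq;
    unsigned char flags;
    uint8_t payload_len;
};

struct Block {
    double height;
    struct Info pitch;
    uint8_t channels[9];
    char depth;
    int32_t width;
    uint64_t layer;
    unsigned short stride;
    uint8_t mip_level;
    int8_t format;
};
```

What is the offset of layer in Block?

Info: 0..4  ack  (4B, 4-aligned); 4..5  version  (1B, 1-aligned); 5..8  -- padding (3B); 8..12  seq  (4B, 4-aligned); 12..13  flags  (1B, 1-aligned); 13..14  payload_len  (1B, 1-aligned); 14..16  -- tail padding (2B); sizeof = 16, alignof = 4
0..8  height  (8B, 8-aligned)
8..24  pitch  (16B, 4-aligned)
24..33  channels  (9B, 1-aligned)
33..34  depth  (1B, 1-aligned)
34..36  -- padding (2B)
36..40  width  (4B, 4-aligned)
40..48  layer  (8B, 8-aligned)

40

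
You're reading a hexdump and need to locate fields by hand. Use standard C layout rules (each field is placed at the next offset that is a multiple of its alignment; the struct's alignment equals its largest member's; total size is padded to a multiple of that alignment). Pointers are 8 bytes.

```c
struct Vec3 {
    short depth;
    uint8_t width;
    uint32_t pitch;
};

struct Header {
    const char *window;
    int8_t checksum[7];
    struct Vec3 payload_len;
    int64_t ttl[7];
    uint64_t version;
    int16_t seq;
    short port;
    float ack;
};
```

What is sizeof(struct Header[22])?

Vec3: depth at 0 (size 2, align 2) → ends 2; width at 2 (size 1, align 1) → ends 3; pad 1 to align 4 for pitch; pitch at 4 (size 4, align 4) → ends 8; total 8 bytes, alignment 4
window at 0 (size 8, align 8) → ends 8
checksum at 8 (size 7, align 1) → ends 15
pad 1 to align 4 for payload_len
payload_len at 16 (size 8, align 4) → ends 24
ttl at 24 (size 56, align 8) → ends 80
version at 80 (size 8, align 8) → ends 88
seq at 88 (size 2, align 2) → ends 90
port at 90 (size 2, align 2) → ends 92
ack at 92 (size 4, align 4) → ends 96
total 96 bytes, alignment 8
array of 22: 22 × 96 = 2112

2112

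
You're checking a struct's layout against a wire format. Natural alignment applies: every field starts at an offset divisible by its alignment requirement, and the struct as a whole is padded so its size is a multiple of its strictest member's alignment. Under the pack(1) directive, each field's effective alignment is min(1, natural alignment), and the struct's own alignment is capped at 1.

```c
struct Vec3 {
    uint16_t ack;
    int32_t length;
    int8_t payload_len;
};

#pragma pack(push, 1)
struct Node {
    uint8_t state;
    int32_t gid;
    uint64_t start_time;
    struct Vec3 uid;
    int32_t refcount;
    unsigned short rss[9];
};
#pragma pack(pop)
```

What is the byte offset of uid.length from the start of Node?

Vec3: 0..2  ack  (2B, 2-aligned); 2..4  -- padding (2B); 4..8  length  (4B, 4-aligned); 8..9  payload_len  (1B, 1-aligned); 9..12  -- tail padding (3B); sizeof = 12, alignof = 4
0..1  state  (1B, 1-aligned)
1..5  gid  (4B, 1-aligned)
5..13  start_time  (8B, 1-aligned)
13..25  uid  (12B, 1-aligned)
within Vec3: length at 4
13 + 4 = 17

17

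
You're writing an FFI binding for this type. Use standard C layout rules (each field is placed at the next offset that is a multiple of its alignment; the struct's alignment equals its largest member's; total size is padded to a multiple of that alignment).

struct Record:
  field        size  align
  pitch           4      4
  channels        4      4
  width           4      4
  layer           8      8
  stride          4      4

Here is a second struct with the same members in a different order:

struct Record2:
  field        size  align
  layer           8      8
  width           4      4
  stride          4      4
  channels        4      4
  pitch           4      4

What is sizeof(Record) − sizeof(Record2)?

8

pitch at 0 (size 4, align 4) → ends 4
channels at 4 (size 4, align 4) → ends 8
width at 8 (size 4, align 4) → ends 12
pad 4 to align 8 for layer
layer at 16 (size 8, align 8) → ends 24
stride at 24 (size 4, align 4) → ends 28
tail pad 4 to reach multiple of 8
total 32 bytes, alignment 8
— Record2 —
layer at 0 (size 8, align 8) → ends 8
width at 8 (size 4, align 4) → ends 12
stride at 12 (size 4, align 4) → ends 16
channels at 16 (size 4, align 4) → ends 20
pitch at 20 (size 4, align 4) → ends 24
total 24 bytes, alignment 8
32 − 24 = 8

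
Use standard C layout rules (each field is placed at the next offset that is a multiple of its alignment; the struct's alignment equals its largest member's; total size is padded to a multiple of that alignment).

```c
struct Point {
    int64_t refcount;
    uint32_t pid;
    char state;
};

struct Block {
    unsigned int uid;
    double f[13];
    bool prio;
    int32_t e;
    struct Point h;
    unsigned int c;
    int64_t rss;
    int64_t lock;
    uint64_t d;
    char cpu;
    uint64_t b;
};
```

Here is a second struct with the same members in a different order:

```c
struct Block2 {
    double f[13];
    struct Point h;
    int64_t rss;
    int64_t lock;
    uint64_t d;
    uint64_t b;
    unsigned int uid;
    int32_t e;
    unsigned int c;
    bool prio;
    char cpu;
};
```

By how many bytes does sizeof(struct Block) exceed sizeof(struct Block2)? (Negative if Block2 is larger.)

16

Point: refcount at 0 (size 8, align 8) → ends 8; pid at 8 (size 4, align 4) → ends 12; state at 12 (size 1, align 1) → ends 13; tail pad 3 to reach multiple of 8; total 16 bytes, alignment 8
uid at 0 (size 4, align 4) → ends 4
pad 4 to align 8 for f
f at 8 (size 104, align 8) → ends 112
prio at 112 (size 1, align 1) → ends 113
pad 3 to align 4 for e
e at 116 (size 4, align 4) → ends 120
h at 120 (size 16, align 8) → ends 136
c at 136 (size 4, align 4) → ends 140
pad 4 to align 8 for rss
rss at 144 (size 8, align 8) → ends 152
lock at 152 (size 8, align 8) → ends 160
d at 160 (size 8, align 8) → ends 168
cpu at 168 (size 1, align 1) → ends 169
pad 7 to align 8 for b
b at 176 (size 8, align 8) → ends 184
total 184 bytes, alignment 8
— Block2 —
f at 0 (size 104, align 8) → ends 104
h at 104 (size 16, align 8) → ends 120
rss at 120 (size 8, align 8) → ends 128
lock at 128 (size 8, align 8) → ends 136
d at 136 (size 8, align 8) → ends 144
b at 144 (size 8, align 8) → ends 152
uid at 152 (size 4, align 4) → ends 156
e at 156 (size 4, align 4) → ends 160
c at 160 (size 4, align 4) → ends 164
prio at 164 (size 1, align 1) → ends 165
cpu at 165 (size 1, align 1) → ends 166
tail pad 2 to reach multiple of 8
total 168 bytes, alignment 8
184 − 168 = 16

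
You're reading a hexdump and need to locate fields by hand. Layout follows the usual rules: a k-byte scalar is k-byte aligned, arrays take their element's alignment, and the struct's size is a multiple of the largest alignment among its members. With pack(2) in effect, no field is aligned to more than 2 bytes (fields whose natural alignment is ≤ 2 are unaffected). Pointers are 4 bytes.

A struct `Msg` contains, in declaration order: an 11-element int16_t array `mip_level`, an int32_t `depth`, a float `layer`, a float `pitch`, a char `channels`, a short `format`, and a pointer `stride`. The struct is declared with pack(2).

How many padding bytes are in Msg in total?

1

0..22  mip_level  (22B, 2-aligned)
22..26  depth  (4B, 2-aligned)
26..30  layer  (4B, 2-aligned)
30..34  pitch  (4B, 2-aligned)
34..35  channels  (1B, 1-aligned)
35..36  -- padding (1B)
36..38  format  (2B, 2-aligned)
38..42  stride  (4B, 2-aligned)
sizeof = 42, alignof = 2
data bytes 41, size 42 → padding 1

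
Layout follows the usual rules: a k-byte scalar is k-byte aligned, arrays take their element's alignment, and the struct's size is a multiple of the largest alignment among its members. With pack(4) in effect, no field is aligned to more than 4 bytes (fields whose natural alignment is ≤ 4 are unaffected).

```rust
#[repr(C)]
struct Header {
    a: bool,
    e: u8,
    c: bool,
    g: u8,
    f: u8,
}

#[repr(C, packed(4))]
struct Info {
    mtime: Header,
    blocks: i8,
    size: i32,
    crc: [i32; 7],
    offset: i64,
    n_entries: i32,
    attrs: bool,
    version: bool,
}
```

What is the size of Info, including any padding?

Header: 0..1  a  (1B, 1-aligned); 1..2  e  (1B, 1-aligned); 2..3  c  (1B, 1-aligned); 3..4  g  (1B, 1-aligned); 4..5  f  (1B, 1-aligned); sizeof = 5, alignof = 1
0..5  mtime  (5B, 1-aligned)
5..6  blocks  (1B, 1-aligned)
6..8  -- padding (2B)
8..12  size  (4B, 4-aligned)
12..40  crc  (28B, 4-aligned)
40..48  offset  (8B, 4-aligned)
48..52  n_entries  (4B, 4-aligned)
52..53  attrs  (1B, 1-aligned)
53..54  version  (1B, 1-aligned)
54..56  -- tail padding (2B)
sizeof = 56, alignof = 4

56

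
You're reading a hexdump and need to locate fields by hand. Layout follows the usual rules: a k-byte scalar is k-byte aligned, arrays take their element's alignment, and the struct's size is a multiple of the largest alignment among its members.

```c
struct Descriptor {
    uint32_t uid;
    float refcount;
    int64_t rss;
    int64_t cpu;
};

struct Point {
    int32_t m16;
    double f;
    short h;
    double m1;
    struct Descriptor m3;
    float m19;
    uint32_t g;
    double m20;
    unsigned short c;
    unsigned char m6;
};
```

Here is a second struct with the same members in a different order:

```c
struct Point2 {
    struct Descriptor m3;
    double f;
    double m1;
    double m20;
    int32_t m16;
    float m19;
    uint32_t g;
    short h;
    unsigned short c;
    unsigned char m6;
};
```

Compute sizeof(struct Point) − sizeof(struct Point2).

Descriptor: @0: uid [4B, align 4] → 4; @4: refcount [4B, align 4] → 8; @8: rss [8B, align 8] → 16; @16: cpu [8B, align 8] → 24; size 24, align 8
@0: m16 [4B, align 4] → 4
+4 pad (align 8)
@8: f [8B, align 8] → 16
@16: h [2B, align 2] → 18
+6 pad (align 8)
@24: m1 [8B, align 8] → 32
@32: m3 [24B, align 8] → 56
@56: m19 [4B, align 4] → 60
@60: g [4B, align 4] → 64
@64: m20 [8B, align 8] → 72
@72: c [2B, align 2] → 74
@74: m6 [1B, align 1] → 75
+5 tail pad (align 8)
size 80, align 8
— Point2 —
@0: m3 [24B, align 8] → 24
@24: f [8B, align 8] → 32
@32: m1 [8B, align 8] → 40
@40: m20 [8B, align 8] → 48
@48: m16 [4B, align 4] → 52
@52: m19 [4B, align 4] → 56
@56: g [4B, align 4] → 60
@60: h [2B, align 2] → 62
@62: c [2B, align 2] → 64
@64: m6 [1B, align 1] → 65
+7 tail pad (align 8)
size 72, align 8
80 − 72 = 8

8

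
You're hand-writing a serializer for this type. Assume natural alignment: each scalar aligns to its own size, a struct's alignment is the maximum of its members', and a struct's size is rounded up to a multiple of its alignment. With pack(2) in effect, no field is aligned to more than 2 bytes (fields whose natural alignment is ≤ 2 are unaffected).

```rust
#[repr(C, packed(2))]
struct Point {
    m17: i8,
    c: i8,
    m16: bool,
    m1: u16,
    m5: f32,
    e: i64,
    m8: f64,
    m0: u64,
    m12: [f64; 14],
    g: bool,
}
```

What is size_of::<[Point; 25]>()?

0..1  m17  (1B, 1-aligned)
1..2  c  (1B, 1-aligned)
2..3  m16  (1B, 1-aligned)
3..4  -- padding (1B)
4..6  m1  (2B, 2-aligned)
6..10  m5  (4B, 2-aligned)
10..18  e  (8B, 2-aligned)
18..26  m8  (8B, 2-aligned)
26..34  m0  (8B, 2-aligned)
34..146  m12  (112B, 2-aligned)
146..147  g  (1B, 1-aligned)
147..148  -- tail padding (1B)
sizeof = 148, alignof = 2
array of 25: 25 × 148 = 3700

3700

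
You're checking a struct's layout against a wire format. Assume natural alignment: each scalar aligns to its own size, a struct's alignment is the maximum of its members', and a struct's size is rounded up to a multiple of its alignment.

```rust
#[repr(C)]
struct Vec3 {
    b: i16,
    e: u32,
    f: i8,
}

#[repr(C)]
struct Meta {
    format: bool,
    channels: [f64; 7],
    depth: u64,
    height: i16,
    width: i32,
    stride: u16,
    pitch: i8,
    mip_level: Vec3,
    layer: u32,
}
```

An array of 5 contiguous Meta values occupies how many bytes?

520

Vec3: 0..2  b  (2B, 2-aligned); 2..4  -- padding (2B); 4..8  e  (4B, 4-aligned); 8..9  f  (1B, 1-aligned); 9..12  -- tail padding (3B); sizeof = 12, alignof = 4
0..1  format  (1B, 1-aligned)
1..8  -- padding (7B)
8..64  channels  (56B, 8-aligned)
64..72  depth  (8B, 8-aligned)
72..74  height  (2B, 2-aligned)
74..76  -- padding (2B)
76..80  width  (4B, 4-aligned)
80..82  stride  (2B, 2-aligned)
82..83  pitch  (1B, 1-aligned)
83..84  -- padding (1B)
84..96  mip_level  (12B, 4-aligned)
96..100  layer  (4B, 4-aligned)
100..104  -- tail padding (4B)
sizeof = 104, alignof = 8
array of 5: 5 × 104 = 520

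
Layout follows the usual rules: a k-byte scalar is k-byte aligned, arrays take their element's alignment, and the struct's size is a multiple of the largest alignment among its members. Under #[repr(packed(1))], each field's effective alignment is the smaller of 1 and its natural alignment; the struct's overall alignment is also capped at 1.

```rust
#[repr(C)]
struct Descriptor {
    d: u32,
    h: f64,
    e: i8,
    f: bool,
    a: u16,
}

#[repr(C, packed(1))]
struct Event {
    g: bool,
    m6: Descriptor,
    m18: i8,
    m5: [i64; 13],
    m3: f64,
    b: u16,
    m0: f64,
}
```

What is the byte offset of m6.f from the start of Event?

Descriptor: 0..4  d  (4B, 4-aligned); 4..8  -- padding (4B); 8..16  h  (8B, 8-aligned); 16..17  e  (1B, 1-aligned); 17..18  f  (1B, 1-aligned); 18..20  a  (2B, 2-aligned); 20..24  -- tail padding (4B); sizeof = 24, alignof = 8
0..1  g  (1B, 1-aligned)
1..25  m6  (24B, 1-aligned)
within Descriptor: f at 17
1 + 17 = 18

18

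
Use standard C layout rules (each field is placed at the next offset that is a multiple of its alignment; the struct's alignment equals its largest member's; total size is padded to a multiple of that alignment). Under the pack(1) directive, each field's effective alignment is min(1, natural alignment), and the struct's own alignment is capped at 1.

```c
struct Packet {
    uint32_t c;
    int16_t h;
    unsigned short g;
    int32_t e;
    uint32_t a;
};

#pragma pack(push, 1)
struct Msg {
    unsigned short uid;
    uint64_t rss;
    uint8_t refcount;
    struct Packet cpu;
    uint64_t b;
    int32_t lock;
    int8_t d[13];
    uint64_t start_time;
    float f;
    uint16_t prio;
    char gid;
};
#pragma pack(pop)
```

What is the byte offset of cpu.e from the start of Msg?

19

Packet: c at 0 (size 4, align 4) → ends 4; h at 4 (size 2, align 2) → ends 6; g at 6 (size 2, align 2) → ends 8; e at 8 (size 4, align 4) → ends 12; a at 12 (size 4, align 4) → ends 16; total 16 bytes, alignment 4
uid at 0 (size 2, align 1) → ends 2
rss at 2 (size 8, align 1) → ends 10
refcount at 10 (size 1, align 1) → ends 11
cpu at 11 (size 16, align 1) → ends 27
within Packet: e at 8
11 + 8 = 19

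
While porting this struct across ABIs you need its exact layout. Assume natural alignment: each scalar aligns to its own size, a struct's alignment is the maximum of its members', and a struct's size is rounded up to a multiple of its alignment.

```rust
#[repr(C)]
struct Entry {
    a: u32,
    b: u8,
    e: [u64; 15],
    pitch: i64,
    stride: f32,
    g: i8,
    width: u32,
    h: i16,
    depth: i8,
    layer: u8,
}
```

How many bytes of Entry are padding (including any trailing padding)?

@0: a [4B, align 4] → 4
@4: b [1B, align 1] → 5
+3 pad (align 8)
@8: e [120B, align 8] → 128
@128: pitch [8B, align 8] → 136
@136: stride [4B, align 4] → 140
@140: g [1B, align 1] → 141
+3 pad (align 4)
@144: width [4B, align 4] → 148
@148: h [2B, align 2] → 150
@150: depth [1B, align 1] → 151
@151: layer [1B, align 1] → 152
size 152, align 8
data bytes 146, size 152 → padding 6

6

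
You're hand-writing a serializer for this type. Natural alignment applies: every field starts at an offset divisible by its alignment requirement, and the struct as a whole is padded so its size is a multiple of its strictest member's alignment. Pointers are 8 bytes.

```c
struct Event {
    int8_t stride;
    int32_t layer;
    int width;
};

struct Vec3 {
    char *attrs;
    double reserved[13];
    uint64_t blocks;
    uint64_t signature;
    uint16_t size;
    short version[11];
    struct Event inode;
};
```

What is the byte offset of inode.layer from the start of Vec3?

156

Event: 0..1  stride  (1B, 1-aligned); 1..4  -- padding (3B); 4..8  layer  (4B, 4-aligned); 8..12  width  (4B, 4-aligned); sizeof = 12, alignof = 4
0..8  attrs  (8B, 8-aligned)
8..112  reserved  (104B, 8-aligned)
112..120  blocks  (8B, 8-aligned)
120..128  signature  (8B, 8-aligned)
128..130  size  (2B, 2-aligned)
130..152  version  (22B, 2-aligned)
152..164  inode  (12B, 4-aligned)
within Event: layer at 4
152 + 4 = 156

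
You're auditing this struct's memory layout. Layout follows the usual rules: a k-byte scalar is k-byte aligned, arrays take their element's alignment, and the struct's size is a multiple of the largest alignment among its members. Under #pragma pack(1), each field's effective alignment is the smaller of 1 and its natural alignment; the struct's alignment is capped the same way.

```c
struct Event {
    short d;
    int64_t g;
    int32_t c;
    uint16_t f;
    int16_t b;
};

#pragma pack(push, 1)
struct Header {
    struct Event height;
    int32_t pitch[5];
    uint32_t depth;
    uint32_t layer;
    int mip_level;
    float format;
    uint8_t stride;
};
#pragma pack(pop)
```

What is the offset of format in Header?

Event: @0: d [2B, align 2] → 2; +6 pad (align 8); @8: g [8B, align 8] → 16; @16: c [4B, align 4] → 20; @20: f [2B, align 2] → 22; @22: b [2B, align 2] → 24; size 24, align 8
@0: height [24B, align 1] → 24
@24: pitch [20B, align 1] → 44
@44: depth [4B, align 1] → 48
@48: layer [4B, align 1] → 52
@52: mip_level [4B, align 1] → 56
@56: format [4B, align 1] → 60

56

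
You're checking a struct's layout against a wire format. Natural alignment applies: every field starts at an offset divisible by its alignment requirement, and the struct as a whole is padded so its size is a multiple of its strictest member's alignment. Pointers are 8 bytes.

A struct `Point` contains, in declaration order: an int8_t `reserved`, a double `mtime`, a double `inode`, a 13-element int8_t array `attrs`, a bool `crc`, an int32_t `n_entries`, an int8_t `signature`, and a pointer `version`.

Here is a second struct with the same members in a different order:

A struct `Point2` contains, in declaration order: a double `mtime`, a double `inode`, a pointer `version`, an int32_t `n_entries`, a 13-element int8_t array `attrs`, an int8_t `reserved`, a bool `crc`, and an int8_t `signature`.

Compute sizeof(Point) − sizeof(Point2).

0..1  reserved  (1B, 1-aligned)
1..8  -- padding (7B)
8..16  mtime  (8B, 8-aligned)
16..24  inode  (8B, 8-aligned)
24..37  attrs  (13B, 1-aligned)
37..38  crc  (1B, 1-aligned)
38..40  -- padding (2B)
40..44  n_entries  (4B, 4-aligned)
44..45  signature  (1B, 1-aligned)
45..48  -- padding (3B)
48..56  version  (8B, 8-aligned)
sizeof = 56, alignof = 8
— Point2 —
0..8  mtime  (8B, 8-aligned)
8..16  inode  (8B, 8-aligned)
16..24  version  (8B, 8-aligned)
24..28  n_entries  (4B, 4-aligned)
28..41  attrs  (13B, 1-aligned)
41..42  reserved  (1B, 1-aligned)
42..43  crc  (1B, 1-aligned)
43..44  signature  (1B, 1-aligned)
44..48  -- tail padding (4B)
sizeof = 48, alignof = 8
56 − 48 = 8

8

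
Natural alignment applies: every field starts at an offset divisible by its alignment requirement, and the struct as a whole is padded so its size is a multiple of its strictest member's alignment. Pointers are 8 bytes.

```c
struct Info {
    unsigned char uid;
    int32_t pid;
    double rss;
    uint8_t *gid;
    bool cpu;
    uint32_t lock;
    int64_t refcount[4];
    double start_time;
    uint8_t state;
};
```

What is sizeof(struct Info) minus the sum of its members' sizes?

13

0..1  uid  (1B, 1-aligned)
1..4  -- padding (3B)
4..8  pid  (4B, 4-aligned)
8..16  rss  (8B, 8-aligned)
16..24  gid  (8B, 8-aligned)
24..25  cpu  (1B, 1-aligned)
25..28  -- padding (3B)
28..32  lock  (4B, 4-aligned)
32..64  refcount  (32B, 8-aligned)
64..72  start_time  (8B, 8-aligned)
72..73  state  (1B, 1-aligned)
73..80  -- tail padding (7B)
sizeof = 80, alignof = 8
data bytes 67, size 80 → padding 13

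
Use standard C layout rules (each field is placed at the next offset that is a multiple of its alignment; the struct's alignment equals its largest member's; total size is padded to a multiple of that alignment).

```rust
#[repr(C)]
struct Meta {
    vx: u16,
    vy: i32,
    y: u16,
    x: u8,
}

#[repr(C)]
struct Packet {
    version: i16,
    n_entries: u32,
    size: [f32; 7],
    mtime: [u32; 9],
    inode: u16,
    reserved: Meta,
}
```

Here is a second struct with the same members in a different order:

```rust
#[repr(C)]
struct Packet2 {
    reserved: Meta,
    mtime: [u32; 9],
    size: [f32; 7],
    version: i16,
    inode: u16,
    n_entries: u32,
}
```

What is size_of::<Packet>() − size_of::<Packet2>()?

Meta: @0: vx [2B, align 2] → 2; +2 pad (align 4); @4: vy [4B, align 4] → 8; @8: y [2B, align 2] → 10; @10: x [1B, align 1] → 11; +1 tail pad (align 4); size 12, align 4
@0: version [2B, align 2] → 2
+2 pad (align 4)
@4: n_entries [4B, align 4] → 8
@8: size [28B, align 4] → 36
@36: mtime [36B, align 4] → 72
@72: inode [2B, align 2] → 74
+2 pad (align 4)
@76: reserved [12B, align 4] → 88
size 88, align 4
— Packet2 —
@0: reserved [12B, align 4] → 12
@12: mtime [36B, align 4] → 48
@48: size [28B, align 4] → 76
@76: version [2B, align 2] → 78
@78: inode [2B, align 2] → 80
@80: n_entries [4B, align 4] → 84
size 84, align 4
88 − 84 = 4

4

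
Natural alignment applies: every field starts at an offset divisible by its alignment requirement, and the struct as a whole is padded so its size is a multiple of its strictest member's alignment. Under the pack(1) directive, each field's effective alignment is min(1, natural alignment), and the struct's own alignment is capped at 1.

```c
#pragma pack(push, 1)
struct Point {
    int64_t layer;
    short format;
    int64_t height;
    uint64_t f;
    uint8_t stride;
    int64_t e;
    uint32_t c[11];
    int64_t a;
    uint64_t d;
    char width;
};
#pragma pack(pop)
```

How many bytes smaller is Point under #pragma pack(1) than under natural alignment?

natural layout:
  0..8  layer  (8B, 8-aligned)
  8..10  format  (2B, 2-aligned)
  10..16  -- padding (6B)
  16..24  height  (8B, 8-aligned)
  24..32  f  (8B, 8-aligned)
  32..33  stride  (1B, 1-aligned)
  33..40  -- padding (7B)
  40..48  e  (8B, 8-aligned)
  48..92  c  (44B, 4-aligned)
  92..96  -- padding (4B)
  96..104  a  (8B, 8-aligned)
  104..112  d  (8B, 8-aligned)
  112..113  width  (1B, 1-aligned)
  113..120  -- tail padding (7B)
  sizeof = 120, alignof = 8
packed(1) layout:
  0..8  layer  (8B, 1-aligned)
  8..10  format  (2B, 1-aligned)
  10..18  height  (8B, 1-aligned)
  18..26  f  (8B, 1-aligned)
  26..27  stride  (1B, 1-aligned)
  27..35  e  (8B, 1-aligned)
  35..79  c  (44B, 1-aligned)
  79..87  a  (8B, 1-aligned)
  87..95  d  (8B, 1-aligned)
  95..96  width  (1B, 1-aligned)
  sizeof = 96, alignof = 1
120 − 96 = 24

24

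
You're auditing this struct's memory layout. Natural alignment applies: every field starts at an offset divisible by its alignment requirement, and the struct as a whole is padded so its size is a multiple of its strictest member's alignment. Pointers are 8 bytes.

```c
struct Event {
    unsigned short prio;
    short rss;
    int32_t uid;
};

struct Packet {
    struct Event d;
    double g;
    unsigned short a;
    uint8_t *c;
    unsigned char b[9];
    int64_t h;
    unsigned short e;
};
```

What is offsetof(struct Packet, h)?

Event: @0: prio [2B, align 2] → 2; @2: rss [2B, align 2] → 4; @4: uid [4B, align 4] → 8; size 8, align 4
@0: d [8B, align 4] → 8
@8: g [8B, align 8] → 16
@16: a [2B, align 2] → 18
+6 pad (align 8)
@24: c [8B, align 8] → 32
@32: b [9B, align 1] → 41
+7 pad (align 8)
@48: h [8B, align 8] → 56

48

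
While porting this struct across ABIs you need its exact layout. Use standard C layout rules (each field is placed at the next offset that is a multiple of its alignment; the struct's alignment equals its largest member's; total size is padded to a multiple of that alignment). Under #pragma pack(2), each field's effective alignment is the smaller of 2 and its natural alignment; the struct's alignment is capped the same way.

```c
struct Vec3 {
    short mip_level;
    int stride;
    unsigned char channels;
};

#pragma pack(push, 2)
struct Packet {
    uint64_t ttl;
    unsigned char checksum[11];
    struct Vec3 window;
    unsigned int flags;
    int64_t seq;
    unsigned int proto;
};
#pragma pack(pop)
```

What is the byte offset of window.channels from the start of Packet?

Vec3: mip_level at 0 (size 2, align 2) → ends 2; pad 2 to align 4 for stride; stride at 4 (size 4, align 4) → ends 8; channels at 8 (size 1, align 1) → ends 9; tail pad 3 to reach multiple of 4; total 12 bytes, alignment 4
ttl at 0 (size 8, align 2) → ends 8
checksum at 8 (size 11, align 1) → ends 19
pad 1 to align 2 for window
window at 20 (size 12, align 2) → ends 32
within Vec3: channels at 8
20 + 8 = 28

28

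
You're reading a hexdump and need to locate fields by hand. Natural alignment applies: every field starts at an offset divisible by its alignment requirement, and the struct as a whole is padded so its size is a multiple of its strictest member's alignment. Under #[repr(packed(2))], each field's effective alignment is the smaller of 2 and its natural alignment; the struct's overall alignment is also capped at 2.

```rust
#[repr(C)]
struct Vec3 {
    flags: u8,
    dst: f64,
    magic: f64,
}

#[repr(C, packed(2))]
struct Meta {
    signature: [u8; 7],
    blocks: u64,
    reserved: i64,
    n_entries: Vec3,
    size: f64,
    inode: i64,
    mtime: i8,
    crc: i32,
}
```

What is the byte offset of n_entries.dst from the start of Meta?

32

Vec3: flags at 0 (size 1, align 1) → ends 1; pad 7 to align 8 for dst; dst at 8 (size 8, align 8) → ends 16; magic at 16 (size 8, align 8) → ends 24; total 24 bytes, alignment 8
signature at 0 (size 7, align 1) → ends 7
pad 1 to align 2 for blocks
blocks at 8 (size 8, align 2) → ends 16
reserved at 16 (size 8, align 2) → ends 24
n_entries at 24 (size 24, align 2) → ends 48
within Vec3: dst at 8
24 + 8 = 32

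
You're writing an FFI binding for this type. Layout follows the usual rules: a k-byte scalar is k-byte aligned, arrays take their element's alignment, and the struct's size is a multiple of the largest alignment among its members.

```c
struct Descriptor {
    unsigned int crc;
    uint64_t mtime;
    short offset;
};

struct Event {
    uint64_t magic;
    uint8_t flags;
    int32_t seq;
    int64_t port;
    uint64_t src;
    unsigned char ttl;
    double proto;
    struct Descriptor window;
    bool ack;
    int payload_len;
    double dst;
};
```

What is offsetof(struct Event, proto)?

40

Descriptor: @0: crc [4B, align 4] → 4; +4 pad (align 8); @8: mtime [8B, align 8] → 16; @16: offset [2B, align 2] → 18; +6 tail pad (align 8); size 24, align 8
@0: magic [8B, align 8] → 8
@8: flags [1B, align 1] → 9
+3 pad (align 4)
@12: seq [4B, align 4] → 16
@16: port [8B, align 8] → 24
@24: src [8B, align 8] → 32
@32: ttl [1B, align 1] → 33
+7 pad (align 8)
@40: proto [8B, align 8] → 48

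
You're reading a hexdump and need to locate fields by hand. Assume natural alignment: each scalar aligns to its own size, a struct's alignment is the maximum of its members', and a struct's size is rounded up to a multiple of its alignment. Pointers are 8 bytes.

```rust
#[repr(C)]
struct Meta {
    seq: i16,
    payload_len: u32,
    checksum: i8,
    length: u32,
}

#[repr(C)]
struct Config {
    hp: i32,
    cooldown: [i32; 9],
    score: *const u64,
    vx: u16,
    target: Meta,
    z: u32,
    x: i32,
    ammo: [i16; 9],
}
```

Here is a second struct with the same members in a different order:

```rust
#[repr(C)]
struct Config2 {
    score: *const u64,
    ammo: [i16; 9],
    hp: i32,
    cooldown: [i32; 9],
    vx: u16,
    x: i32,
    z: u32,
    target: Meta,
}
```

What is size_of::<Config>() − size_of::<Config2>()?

0

Meta: seq at 0 (size 2, align 2) → ends 2; pad 2 to align 4 for payload_len; payload_len at 4 (size 4, align 4) → ends 8; checksum at 8 (size 1, align 1) → ends 9; pad 3 to align 4 for length; length at 12 (size 4, align 4) → ends 16; total 16 bytes, alignment 4
hp at 0 (size 4, align 4) → ends 4
cooldown at 4 (size 36, align 4) → ends 40
score at 40 (size 8, align 8) → ends 48
vx at 48 (size 2, align 2) → ends 50
pad 2 to align 4 for target
target at 52 (size 16, align 4) → ends 68
z at 68 (size 4, align 4) → ends 72
x at 72 (size 4, align 4) → ends 76
ammo at 76 (size 18, align 2) → ends 94
tail pad 2 to reach multiple of 8
total 96 bytes, alignment 8
— Config2 —
score at 0 (size 8, align 8) → ends 8
ammo at 8 (size 18, align 2) → ends 26
pad 2 to align 4 for hp
hp at 28 (size 4, align 4) → ends 32
cooldown at 32 (size 36, align 4) → ends 68
vx at 68 (size 2, align 2) → ends 70
pad 2 to align 4 for x
x at 72 (size 4, align 4) → ends 76
z at 76 (size 4, align 4) → ends 80
target at 80 (size 16, align 4) → ends 96
total 96 bytes, alignment 8
96 − 96 = 0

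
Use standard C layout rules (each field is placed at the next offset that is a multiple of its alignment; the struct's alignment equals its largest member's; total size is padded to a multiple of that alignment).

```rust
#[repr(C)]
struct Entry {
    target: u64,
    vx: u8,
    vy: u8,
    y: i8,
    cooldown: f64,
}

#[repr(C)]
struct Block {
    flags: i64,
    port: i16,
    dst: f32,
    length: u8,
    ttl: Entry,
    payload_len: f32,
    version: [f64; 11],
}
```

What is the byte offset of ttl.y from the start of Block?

Entry: 0..8  target  (8B, 8-aligned); 8..9  vx  (1B, 1-aligned); 9..10  vy  (1B, 1-aligned); 10..11  y  (1B, 1-aligned); 11..16  -- padding (5B); 16..24  cooldown  (8B, 8-aligned); sizeof = 24, alignof = 8
0..8  flags  (8B, 8-aligned)
8..10  port  (2B, 2-aligned)
10..12  -- padding (2B)
12..16  dst  (4B, 4-aligned)
16..17  length  (1B, 1-aligned)
17..24  -- padding (7B)
24..48  ttl  (24B, 8-aligned)
within Entry: y at 10
24 + 10 = 34

34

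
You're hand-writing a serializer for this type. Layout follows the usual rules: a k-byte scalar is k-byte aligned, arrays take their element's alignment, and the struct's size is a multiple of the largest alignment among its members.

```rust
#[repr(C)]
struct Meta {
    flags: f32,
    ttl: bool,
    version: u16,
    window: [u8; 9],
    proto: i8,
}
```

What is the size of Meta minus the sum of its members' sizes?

0..4  flags  (4B, 4-aligned)
4..5  ttl  (1B, 1-aligned)
5..6  -- padding (1B)
6..8  version  (2B, 2-aligned)
8..17  window  (9B, 1-aligned)
17..18  proto  (1B, 1-aligned)
18..20  -- tail padding (2B)
sizeof = 20, alignof = 4
data bytes 17, size 20 → padding 3

3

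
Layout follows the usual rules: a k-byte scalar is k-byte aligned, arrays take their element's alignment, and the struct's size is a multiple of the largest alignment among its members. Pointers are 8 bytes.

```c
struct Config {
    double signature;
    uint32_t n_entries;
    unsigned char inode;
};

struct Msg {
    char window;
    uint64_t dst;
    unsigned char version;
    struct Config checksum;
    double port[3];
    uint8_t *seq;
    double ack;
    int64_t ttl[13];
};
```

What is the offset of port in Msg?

Config: @0: signature [8B, align 8] → 8; @8: n_entries [4B, align 4] → 12; @12: inode [1B, align 1] → 13; +3 tail pad (align 8); size 16, align 8
@0: window [1B, align 1] → 1
+7 pad (align 8)
@8: dst [8B, align 8] → 16
@16: version [1B, align 1] → 17
+7 pad (align 8)
@24: checksum [16B, align 8] → 40
@40: port [24B, align 8] → 64

40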